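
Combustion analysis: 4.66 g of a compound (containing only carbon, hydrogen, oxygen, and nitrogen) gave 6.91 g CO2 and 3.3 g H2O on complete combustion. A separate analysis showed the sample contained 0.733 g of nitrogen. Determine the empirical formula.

C3H7NO2

mol C = 6.91 / 44.01 = 0.1570; mass C = 0.1570 × 12.01 = 1.886 g
mol H = 2 × (3.3 / 18.02) = 0.3663; mass H = 0.3663 × 1.008 = 0.3692 g
mol N = 0.733 / 14.01 = 0.05232
mass O = 4.66 − (2.988) = 1.672 g → mol O = 0.1045
Smallest is N at 0.05232 mol; normalising gives C 3.001, H 7.000, N 1.000, O 1.997
→ C3H7NO2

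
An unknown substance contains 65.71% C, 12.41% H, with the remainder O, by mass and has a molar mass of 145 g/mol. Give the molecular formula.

C8H18O2

Assume 100 g: 65.71 g C, 12.41 g H, 21.88 g O.
C: 65.71 g ÷ 12.01 g/mol = 5.471 mol
H: 12.41 g ÷ 1.008 g/mol = 12.31 mol
O: 21.88 g ÷ 16.00 g/mol = 1.367 mol
Ratios (÷ 1.367): C 4.001, H 9.003, O 1.000
≈ 4:9:1 → C4H9O
Empirical-formula mass = 73.11 g/mol
n = 145 / 73.11 = 1.98 ≈ 2
Molecular formula = (C4H9O)×2 = C8H18O2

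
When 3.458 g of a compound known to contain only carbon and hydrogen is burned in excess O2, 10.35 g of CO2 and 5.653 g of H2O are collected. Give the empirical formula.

mol C = 10.35 / 44.01 = 0.2352; mass C = 0.2352 × 12.01 = 2.824 g
mol H = 2 × (5.653 / 18.02) = 0.6274; mass H = 0.6274 × 1.008 = 0.6324 g
Smallest is C at 0.2352 mol; normalising gives C 1.000, H 2.668
×3: C 3.00, H 8.00 → C3H8

C3H8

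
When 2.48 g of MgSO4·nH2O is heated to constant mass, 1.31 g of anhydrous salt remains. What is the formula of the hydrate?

Mass of water lost = 2.48 − 1.31 = 1.17 g → 1.17 / 18.02 = 0.06493 mol H2O
Molar mass of MgSO4 = 120.38 g/mol → mol MgSO4 = 1.31 / 120.38 = 0.01088
n = 0.06493 / 0.01088 = 5.97 ≈ 6 → MgSO4·6H2O

MgSO4·6H2O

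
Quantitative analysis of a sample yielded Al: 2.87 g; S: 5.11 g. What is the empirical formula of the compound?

n(Al) = 2.87/26.98 = 0.1064, n(S) = 5.11/32.07 = 0.1593
Divide by the smallest (0.1064 mol Al): Al 1.000, S 1.498
Multiply by 2: Al 2.00, S 3.00 → Al2S3

Al2S3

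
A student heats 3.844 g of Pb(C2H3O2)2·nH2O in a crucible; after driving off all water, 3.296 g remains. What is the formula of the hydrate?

Mass of water lost = 3.844 − 3.296 = 0.548 g → 0.548 / 18.02 = 0.03041 mol H2O
Molar mass of Pb(C2H3O2)2 = 325.29 g/mol → mol Pb(C2H3O2)2 = 3.296 / 325.29 = 0.01013
n = 0.03041 / 0.01013 = 3.00 ≈ 3 → Pb(C2H3O2)2·3H2O

Pb(C2H3O2)2·3H2O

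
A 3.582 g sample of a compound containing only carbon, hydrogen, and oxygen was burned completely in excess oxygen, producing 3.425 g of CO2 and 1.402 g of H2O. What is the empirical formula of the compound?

mol C = 3.425 / 44.01 = 0.07782; mass C = 0.07782 × 12.01 = 0.9347 g
mol H = 2 × (1.402 / 18.02) = 0.1556; mass H = 0.1556 × 1.008 = 0.1568 g
mass O = 3.582 − (1.092) = 2.490 g → mol O = 0.1557
Ratios (÷ 0.07782): C 1.000, H 1.999, O 2.000
≈ 1:2:2 → CH2O2

CH2O2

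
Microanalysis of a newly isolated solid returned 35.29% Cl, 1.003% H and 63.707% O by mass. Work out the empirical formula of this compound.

ClHO4

Assume 100 g: 35.29 g Cl, 1.003 g H, 63.707 g O.
Cl: 35.29 g ÷ 35.45 g/mol = 0.9955 mol
H: 1.003 g ÷ 1.008 g/mol = 0.995 mol
O: 63.707 g ÷ 16.00 g/mol = 3.982 mol
Ratios (÷ 0.995): Cl 1.000, H 1.000, O 4.002
→ ClHO4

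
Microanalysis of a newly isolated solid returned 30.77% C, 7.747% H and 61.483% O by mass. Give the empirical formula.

C2H6O3

Assume 100 g: 30.77 g C, 7.747 g H, 61.483 g O.
Moles — C: 30.77 / 12.01 = 2.562 mol; H: 7.747 / 1.008 = 7.686 mol; O: 61.483 / 16.00 = 3.843 mol
Smallest is C at 2.562 mol; normalising gives C 1.000, H 3.000, O 1.500
×2: C 2.00, H 6.00, O 3.00 → C2H6O3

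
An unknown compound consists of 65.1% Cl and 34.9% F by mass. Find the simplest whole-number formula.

ClF

Assume 100 g: 65.1 g Cl, 34.9 g F.
Moles — Cl: 65.1 / 35.45 = 1.836 mol; F: 34.9 / 19.00 = 1.837 mol
Ratios (÷ 1.836): Cl 1.000, F 1.000
Ratio ≈ 1:1, so the empirical formula is ClF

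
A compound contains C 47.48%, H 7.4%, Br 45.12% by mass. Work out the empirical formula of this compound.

Assume 100 g: 47.48 g C, 7.4 g H, 45.12 g Br.
C: 47.48 g ÷ 12.01 g/mol = 3.953 mol
H: 7.4 g ÷ 1.008 g/mol = 7.341 mol
Br: 45.12 g ÷ 79.90 g/mol = 0.5647 mol
Smallest is Br at 0.5647 mol; normalising gives C 7.001, H 13.000, Br 1.000
≈ 7:13:1 → C7H13Br

C7H13Br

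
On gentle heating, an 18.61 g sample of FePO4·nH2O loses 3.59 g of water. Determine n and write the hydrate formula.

FePO4·2H2O

Mass of anhydrous FePO4 = 18.61 − 3.59 = 15.02 g
mol H2O = 3.59 / 18.02 = 0.1992
Molar mass of FePO4 = 150.82 g/mol → mol FePO4 = 15.02 / 150.82 = 0.09959
n = 0.1992 / 0.09959 = 2.00 ≈ 2 → FePO4·2H2O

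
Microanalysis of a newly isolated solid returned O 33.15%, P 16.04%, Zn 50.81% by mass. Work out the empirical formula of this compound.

Assume 100 g: 33.15 g O, 16.04 g P, 50.81 g Zn.
Moles — O: 33.15 / 16.00 = 2.072 mol; P: 16.04 / 30.97 = 0.5179 mol; Zn: 50.81 / 65.38 = 0.7771 mol
Smallest is P at 0.5179 mol; normalising gives O 4.000, P 1.000, Zn 1.501
Multiply by 2: O 8.00, P 2.00, Zn 3.00 → O8P2Zn3

O8P2Zn3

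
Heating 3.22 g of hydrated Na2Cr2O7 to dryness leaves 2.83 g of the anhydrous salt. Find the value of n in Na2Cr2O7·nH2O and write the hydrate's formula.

Mass of water lost = 3.22 − 2.83 = 0.39 g → 0.39 / 18.02 = 0.02164 mol H2O
Molar mass of Na2Cr2O7 = 261.98 g/mol → mol Na2Cr2O7 = 2.83 / 261.98 = 0.0108
n = 0.02164 / 0.0108 = 2.00 ≈ 2 → Na2Cr2O7·2H2O

Na2Cr2O7·2H2O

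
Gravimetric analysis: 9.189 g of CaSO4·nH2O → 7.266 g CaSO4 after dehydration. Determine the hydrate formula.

Mass of water lost = 9.189 − 7.266 = 1.923 g → 1.923 / 18.02 = 0.1067 mol H2O
Molar mass of CaSO4 = 136.15 g/mol → mol CaSO4 = 7.266 / 136.15 = 0.05337
n = 0.1067 / 0.05337 = 2.00 ≈ 2 → CaSO4·2H2O

CaSO4·2H2O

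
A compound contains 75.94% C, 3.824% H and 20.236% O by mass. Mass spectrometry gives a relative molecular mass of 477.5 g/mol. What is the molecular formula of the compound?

C30H18O6

Assume 100 g: 75.94 g C, 3.824 g H, 20.236 g O.
Moles — C: 75.94 / 12.01 = 6.323 mol; H: 3.824 / 1.008 = 3.794 mol; O: 20.236 / 16.00 = 1.265 mol
Divide by the smallest (1.265 mol O): C 4.999, H 3.000, O 1.000
Ratio ≈ 5:3:1, so the empirical formula is C5H3O
Empirical-formula mass = 79.07 g/mol
n = 477.5 / 79.07 = 6.04 ≈ 6
Molecular formula = (C5H3O)×6 = C30H18O6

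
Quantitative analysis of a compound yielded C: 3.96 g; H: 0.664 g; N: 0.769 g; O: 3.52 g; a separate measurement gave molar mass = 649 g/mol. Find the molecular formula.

C: 3.96 g ÷ 12.01 g/mol = 0.3297 mol
H: 0.664 g ÷ 1.008 g/mol = 0.6587 mol
N: 0.769 g ÷ 14.01 g/mol = 0.05489 mol
O: 3.52 g ÷ 16.00 g/mol = 0.22 mol
Ratios (÷ 0.05489): C 6.007, H 12.001, N 1.000, O 4.008
Ratio ≈ 6:12:1:4, so the empirical formula is C6H12NO4
Empirical-formula mass = 162.17 g/mol
n = 649 / 162.17 = 4.00 ≈ 4
Molecular formula = (C6H12NO4)×4 = C24H48N4O16

C24H48N4O16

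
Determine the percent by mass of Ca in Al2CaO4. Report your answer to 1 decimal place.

25.4%

Molar mass = 2(26.98) + 1(40.08) + 4(16.00) = 158.040 g/mol
Mass of Ca per mole = 1 × 40.08 = 40.080 g
% Ca = 40.080 / 158.040 × 100 = 25.4%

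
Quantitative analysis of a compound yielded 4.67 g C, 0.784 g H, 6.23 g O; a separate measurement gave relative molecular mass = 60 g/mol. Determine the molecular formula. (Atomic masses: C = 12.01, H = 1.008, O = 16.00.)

Moles — C: 4.67 / 12.01 = 0.3888 mol; H: 0.784 / 1.008 = 0.7778 mol; O: 6.23 / 16.00 = 0.3894 mol
Smallest is C at 0.3888 mol; normalising gives C 1.000, H 2.000, O 1.001
≈ 1:2:1 → CH2O
Empirical-formula mass = 30.03 g/mol
n = 60 / 30.03 = 2.00 ≈ 2
Molecular formula = (CH2O)×2 = C2H4O2

C2H4O2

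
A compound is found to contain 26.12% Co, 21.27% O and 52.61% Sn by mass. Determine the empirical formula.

CoO3Sn

Assume 100 g: 26.12 g Co, 21.27 g O, 52.61 g Sn.
Moles — Co: 26.12 / 58.93 = 0.4432 mol; O: 21.27 / 16.00 = 1.329 mol; Sn: 52.61 / 118.71 = 0.4432 mol
Ratios (÷ 0.4432): Co 1.000, O 3.000, Sn 1.000
Ratio ≈ 1:3:1, so the empirical formula is CoO3Sn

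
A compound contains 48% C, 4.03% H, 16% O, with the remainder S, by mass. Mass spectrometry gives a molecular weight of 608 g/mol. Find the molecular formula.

Assume 100 g: 48 g C, 4.03 g H, 16 g O, 31.97 g S.
C: 48 g ÷ 12.01 g/mol = 3.997 mol
H: 4.03 g ÷ 1.008 g/mol = 3.998 mol
O: 16 g ÷ 16.00 g/mol = 1 mol
S: 31.97 g ÷ 32.07 g/mol = 0.9969 mol
Smallest is S at 0.9969 mol; normalising gives C 4.009, H 4.011, O 1.003, S 1.000
→ C4H4OS
Empirical-formula mass = 100.14 g/mol
n = 608 / 100.14 = 6.07 ≈ 6
Molecular formula = (C4H4OS)×6 = C24H24O6S6

C24H24O6S6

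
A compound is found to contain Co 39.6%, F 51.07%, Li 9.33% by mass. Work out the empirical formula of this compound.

CoF4Li2

Assume 100 g: 39.6 g Co, 51.07 g F, 9.33 g Li.
n(Co) = 39.6/58.93 = 0.672, n(F) = 51.07/19.00 = 2.688, n(Li) = 9.33/6.94 = 1.344
Smallest is Co at 0.672 mol; normalising gives Co 1.000, F 4.000, Li 2.001
Ratio ≈ 1:4:2, so the empirical formula is CoF4Li2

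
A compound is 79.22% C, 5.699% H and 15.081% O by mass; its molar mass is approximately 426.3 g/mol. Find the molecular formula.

C28H24O4

Assume 100 g: 79.22 g C, 5.699 g H, 15.081 g O.
n(C) = 79.22/12.01 = 6.596, n(H) = 5.699/1.008 = 5.654, n(O) = 15.081/16.00 = 0.9426
Divide by the smallest (0.9426 mol O): C 6.998, H 5.998, O 1.000
≈ 7:6:1 → C7H6O
Empirical-formula mass = 106.12 g/mol
n = 426.3 / 106.12 = 4.02 ≈ 4
Molecular formula = (C7H6O)×4 = C28H24O4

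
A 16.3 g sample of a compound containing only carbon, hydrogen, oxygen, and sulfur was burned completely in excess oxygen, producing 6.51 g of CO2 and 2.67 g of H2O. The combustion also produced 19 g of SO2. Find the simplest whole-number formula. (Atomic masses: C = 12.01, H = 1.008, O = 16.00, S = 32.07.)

mol C = 6.51 / 44.01 = 0.1479; mass C = 0.1479 × 12.01 = 1.777 g
mol H = 2 × (2.67 / 18.02) = 0.2963; mass H = 0.2963 × 1.008 = 0.2987 g
mol S = 19 / 64.07 = 0.2966; mass S = 9.510 g
mass O = 16.3 − (11.59) = 4.714 g → mol O = 0.2946
Divide by the smallest (0.1479 mol C): C 1.000, H 2.003, O 1.992, S 2.005
Ratio ≈ 1:2:2:2, so the empirical formula is CH2O2S2

CH2O2S2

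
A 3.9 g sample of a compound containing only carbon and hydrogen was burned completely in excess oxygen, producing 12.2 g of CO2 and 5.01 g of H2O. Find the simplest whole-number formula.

CH2

mol C = 12.2 / 44.01 = 0.2772; mass C = 0.2772 × 12.01 = 3.329 g
mol H = 2 × (5.01 / 18.02) = 0.5560; mass H = 0.5560 × 1.008 = 0.5605 g
Ratios (÷ 0.2772): C 1.000, H 2.006
Ratio ≈ 1:2, so the empirical formula is CH2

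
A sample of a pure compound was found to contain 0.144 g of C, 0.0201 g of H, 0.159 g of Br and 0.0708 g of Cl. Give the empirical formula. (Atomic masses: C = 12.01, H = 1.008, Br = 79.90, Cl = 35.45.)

C: 0.144 g ÷ 12.01 g/mol = 0.01199 mol
H: 0.0201 g ÷ 1.008 g/mol = 0.01994 mol
Br: 0.159 g ÷ 79.90 g/mol = 0.00199 mol
Cl: 0.0708 g ÷ 35.45 g/mol = 0.001997 mol
Smallest is Br at 0.00199 mol; normalising gives C 6.025, H 10.020, Br 1.000, Cl 1.004
Ratio ≈ 6:10:1:1, so the empirical formula is C6H10BrCl

C6H10BrCl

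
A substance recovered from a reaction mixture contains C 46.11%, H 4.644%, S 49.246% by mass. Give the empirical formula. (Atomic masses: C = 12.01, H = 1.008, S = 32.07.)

Assume 100 g: 46.11 g C, 4.644 g H, 49.246 g S.
n(C) = 46.11/12.01 = 3.839, n(H) = 4.644/1.008 = 4.607, n(S) = 49.246/32.07 = 1.536
Smallest is S at 1.536 mol; normalising gives C 2.500, H 3.000, S 1.000
Multiply by 2: C 5.00, H 6.00, S 2.00 → C5H6S2

C5H6S2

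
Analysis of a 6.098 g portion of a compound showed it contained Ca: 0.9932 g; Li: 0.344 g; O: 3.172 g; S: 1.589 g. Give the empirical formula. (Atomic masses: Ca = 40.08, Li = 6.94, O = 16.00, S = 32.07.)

CaLi2O8S2

Moles — Ca: 0.9932 / 40.08 = 0.02478 mol; Li: 0.344 / 6.94 = 0.04957 mol; O: 3.172 / 16.00 = 0.1983 mol; S: 1.589 / 32.07 = 0.04955 mol
Divide by the smallest (0.02478 mol Ca): Ca 1.000, Li 2.000, O 8.000, S 1.999
→ CaLi2O8S2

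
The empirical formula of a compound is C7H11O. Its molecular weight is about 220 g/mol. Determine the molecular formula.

Empirical-formula mass = 111.16 g/mol
n = 220 / 111.16 = 1.98 ≈ 2
Molecular formula = (C7H11O)2 = C14H22O2

C14H22O2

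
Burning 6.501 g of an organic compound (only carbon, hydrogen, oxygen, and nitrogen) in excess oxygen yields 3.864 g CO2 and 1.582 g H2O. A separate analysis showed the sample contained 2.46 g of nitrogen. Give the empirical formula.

mol C = 3.864 / 44.01 = 0.08780; mass C = 0.08780 × 12.01 = 1.054 g
mol H = 2 × (1.582 / 18.02) = 0.1756; mass H = 0.1756 × 1.008 = 0.1770 g
mol N = 2.46 / 14.01 = 0.1756
mass O = 6.501 − (3.691) = 2.810 g → mol O = 0.1756
Ratios (÷ 0.0878): C 1.000, H 2.000, N 2.000, O 2.000
≈ 1:2:2:2 → CH2N2O2

CH2N2O2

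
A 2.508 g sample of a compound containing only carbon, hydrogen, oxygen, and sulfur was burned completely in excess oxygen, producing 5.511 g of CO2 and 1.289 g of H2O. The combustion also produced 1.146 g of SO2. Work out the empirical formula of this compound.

C7H8OS

mol C = 5.511 / 44.01 = 0.1252; mass C = 0.1252 × 12.01 = 1.504 g
mol H = 2 × (1.289 / 18.02) = 0.1431; mass H = 0.1431 × 1.008 = 0.1442 g
mol S = 1.146 / 64.07 = 0.01789; mass S = 0.5736 g
mass O = 2.508 − (2.222) = 0.2863 g → mol O = 0.01789
Smallest is S at 0.01789 mol; normalising gives C 7.001, H 7.998, O 1.000, S 1.000
Ratio ≈ 7:8:1:1, so the empirical formula is C7H8OS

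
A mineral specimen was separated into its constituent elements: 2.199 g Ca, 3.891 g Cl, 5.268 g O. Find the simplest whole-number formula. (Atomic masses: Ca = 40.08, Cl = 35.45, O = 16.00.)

CaCl2O6

Moles — Ca: 2.199 / 40.08 = 0.05487 mol; Cl: 3.891 / 35.45 = 0.1098 mol; O: 5.268 / 16.00 = 0.3292 mol
Smallest is Ca at 0.05487 mol; normalising gives Ca 1.000, Cl 2.001, O 6.001
≈ 1:2:6 → CaCl2O6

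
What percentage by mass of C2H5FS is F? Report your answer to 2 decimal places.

23.71%

Molar mass = 2(12.01) + 5(1.008) + 1(19.00) + 1(32.07) = 80.130 g/mol
Mass of F per mole = 1 × 19.00 = 19.000 g
% F = 19.000 / 80.130 × 100 = 23.71%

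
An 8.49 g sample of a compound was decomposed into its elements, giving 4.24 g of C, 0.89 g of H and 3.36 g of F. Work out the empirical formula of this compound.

C2H5F

n(C) = 4.24/12.01 = 0.353, n(H) = 0.89/1.008 = 0.8829, n(F) = 3.36/19.00 = 0.1768
Ratios (÷ 0.1768): C 1.996, H 4.993, F 1.000
→ C2H5F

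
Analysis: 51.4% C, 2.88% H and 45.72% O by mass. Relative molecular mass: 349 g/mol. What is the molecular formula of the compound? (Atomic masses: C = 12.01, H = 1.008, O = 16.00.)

C15H10O10

Assume 100 g: 51.4 g C, 2.88 g H, 45.72 g O.
Moles — C: 51.4 / 12.01 = 4.28 mol; H: 2.88 / 1.008 = 2.857 mol; O: 45.72 / 16.00 = 2.857 mol
Ratios (÷ 2.857): C 1.498, H 1.000, O 1.000
Multiply by 2: C 3.00, H 2.00, O 2.00 → C3H2O2
Empirical-formula mass = 70.05 g/mol
n = 349 / 70.05 = 4.98 ≈ 5
Molecular formula = (C3H2O2)×5 = C15H10O10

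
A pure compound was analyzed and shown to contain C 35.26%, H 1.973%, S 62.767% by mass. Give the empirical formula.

Assume 100 g: 35.26 g C, 1.973 g H, 62.767 g S.
C: 35.26 g ÷ 12.01 g/mol = 2.936 mol
H: 1.973 g ÷ 1.008 g/mol = 1.957 mol
S: 62.767 g ÷ 32.07 g/mol = 1.957 mol
Divide by the smallest (1.957 mol S): C 1.500, H 1.000, S 1.000
×2: C 3.00, H 2.00, S 2.00 → C3H2S2

C3H2S2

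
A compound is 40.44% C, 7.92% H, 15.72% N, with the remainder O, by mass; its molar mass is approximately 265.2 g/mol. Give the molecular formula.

C9H21N3O6

Assume 100 g: 40.44 g C, 7.92 g H, 15.72 g N, 35.92 g O.
C: 40.44 g ÷ 12.01 g/mol = 3.367 mol
H: 7.92 g ÷ 1.008 g/mol = 7.857 mol
N: 15.72 g ÷ 14.01 g/mol = 1.122 mol
O: 35.92 g ÷ 16.00 g/mol = 2.245 mol
Divide by the smallest (1.122 mol N): C 3.001, H 7.002, N 1.000, O 2.001
Ratio ≈ 3:7:1:2, so the empirical formula is C3H7NO2
Empirical-formula mass = 89.10 g/mol
n = 265.2 / 89.10 = 2.98 ≈ 3
Molecular formula = (C3H7NO2)×3 = C9H21N3O6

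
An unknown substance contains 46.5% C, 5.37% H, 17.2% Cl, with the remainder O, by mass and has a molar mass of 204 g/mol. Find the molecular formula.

Assume 100 g: 46.5 g C, 5.37 g H, 17.2 g Cl, 30.93 g O.
Moles — C: 46.5 / 12.01 = 3.872 mol; H: 5.37 / 1.008 = 5.327 mol; Cl: 17.2 / 35.45 = 0.4852 mol; O: 30.93 / 16.00 = 1.933 mol
Ratios (÷ 0.4852): C 7.980, H 10.980, Cl 1.000, O 3.984
→ C8H11ClO4
Empirical-formula mass = 206.62 g/mol
n = 204 / 206.62 = 0.99 ≈ 1
Molecular formula = empirical formula = C8H11ClO4

C8H11ClO4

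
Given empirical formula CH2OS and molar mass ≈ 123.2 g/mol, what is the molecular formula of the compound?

Empirical-formula mass = 62.10 g/mol
n = 123.2 / 62.10 = 1.98 ≈ 2
Molecular formula = (CH2OS)2 = C2H4O2S2

C2H4O2S2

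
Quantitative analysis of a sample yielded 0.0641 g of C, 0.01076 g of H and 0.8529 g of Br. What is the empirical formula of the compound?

CH2Br2

n(C) = 0.0641/12.01 = 0.005337, n(H) = 0.01076/1.008 = 0.01067, n(Br) = 0.8529/79.90 = 0.01067
Ratios (÷ 0.005337): C 1.000, H 2.000, Br 2.000
≈ 1:2:2 → CH2Br2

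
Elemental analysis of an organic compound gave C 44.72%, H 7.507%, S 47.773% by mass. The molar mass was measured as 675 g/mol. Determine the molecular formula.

C25H50S10

Assume 100 g: 44.72 g C, 7.507 g H, 47.773 g S.
C: 44.72 g ÷ 12.01 g/mol = 3.724 mol
H: 7.507 g ÷ 1.008 g/mol = 7.447 mol
S: 47.773 g ÷ 32.07 g/mol = 1.49 mol
Divide by the smallest (1.49 mol S): C 2.500, H 4.999, S 1.000
Multiply by 2: C 5.00, H 10.00, S 2.00 → C5H10S2
Empirical-formula mass = 134.27 g/mol
n = 675 / 134.27 = 5.03 ≈ 5
Molecular formula = (C5H10S2)×5 = C25H50S10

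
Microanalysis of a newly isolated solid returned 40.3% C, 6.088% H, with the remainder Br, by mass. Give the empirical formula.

Assume 100 g: 40.3 g C, 6.088 g H, 53.612 g Br.
C: 40.3 g ÷ 12.01 g/mol = 3.356 mol
H: 6.088 g ÷ 1.008 g/mol = 6.04 mol
Br: 53.612 g ÷ 79.90 g/mol = 0.671 mol
Divide by the smallest (0.671 mol Br): C 5.001, H 9.001, Br 1.000
Ratio ≈ 5:9:1, so the empirical formula is C5H9Br

C5H9Br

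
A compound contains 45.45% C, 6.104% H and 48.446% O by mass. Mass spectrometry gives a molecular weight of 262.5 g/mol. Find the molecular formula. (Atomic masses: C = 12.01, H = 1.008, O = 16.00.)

Assume 100 g: 45.45 g C, 6.104 g H, 48.446 g O.
n(C) = 45.45/12.01 = 3.784, n(H) = 6.104/1.008 = 6.056, n(O) = 48.446/16.00 = 3.028
Ratios (÷ 3.028): C 1.250, H 2.000, O 1.000
×4: C 5.00, H 8.00, O 4.00 → C5H8O4
Empirical-formula mass = 132.11 g/mol
n = 262.5 / 132.11 = 1.99 ≈ 2
Molecular formula = (C5H8O4)×2 = C10H16O8

C10H16O8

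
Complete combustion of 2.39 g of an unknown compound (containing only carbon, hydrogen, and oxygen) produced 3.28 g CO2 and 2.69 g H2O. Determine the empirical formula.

CH4O

mol C = 3.28 / 44.01 = 0.07453; mass C = 0.07453 × 12.01 = 0.8951 g
mol H = 2 × (2.69 / 18.02) = 0.2986; mass H = 0.2986 × 1.008 = 0.3009 g
mass O = 2.39 − (1.196) = 1.194 g → mol O = 0.07462
Divide by the smallest (0.07453 mol C): C 1.000, H 4.006, O 1.001
Ratio ≈ 1:4:1, so the empirical formula is CH4O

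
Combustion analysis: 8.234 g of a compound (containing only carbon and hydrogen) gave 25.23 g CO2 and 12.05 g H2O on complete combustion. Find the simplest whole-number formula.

mol C = 25.23 / 44.01 = 0.5733; mass C = 0.5733 × 12.01 = 6.885 g
mol H = 2 × (12.05 / 18.02) = 1.337; mass H = 1.337 × 1.008 = 1.348 g
Smallest is C at 0.5733 mol; normalising gives C 1.000, H 2.333
Scaling by 3: C 3.00, H 7.00 → C3H7

C3H7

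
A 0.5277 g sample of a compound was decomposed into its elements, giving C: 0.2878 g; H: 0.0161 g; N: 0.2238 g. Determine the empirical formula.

C: 0.2878 g ÷ 12.01 g/mol = 0.02396 mol
H: 0.0161 g ÷ 1.008 g/mol = 0.01597 mol
N: 0.2238 g ÷ 14.01 g/mol = 0.01597 mol
Divide by the smallest (0.01597 mol H): C 1.500, H 1.000, N 1.000
Scaling by 2: C 3.00, H 2.00, N 2.00 → C3H2N2

C3H2N2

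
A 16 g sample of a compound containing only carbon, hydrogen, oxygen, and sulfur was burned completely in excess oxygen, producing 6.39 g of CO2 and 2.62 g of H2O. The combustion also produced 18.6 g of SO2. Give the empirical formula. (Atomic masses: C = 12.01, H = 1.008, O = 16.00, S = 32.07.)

CH2O2S2

mol C = 6.39 / 44.01 = 0.1452; mass C = 0.1452 × 12.01 = 1.744 g
mol H = 2 × (2.62 / 18.02) = 0.2908; mass H = 0.2908 × 1.008 = 0.2931 g
mol S = 18.6 / 64.07 = 0.2903; mass S = 9.310 g
mass O = 16 − (11.35) = 4.653 g → mol O = 0.2908
Ratios (÷ 0.1452): C 1.000, H 2.003, O 2.003, S 1.999
≈ 1:2:2:2 → CH2O2S2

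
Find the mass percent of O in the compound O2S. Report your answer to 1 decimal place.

Molar mass = 2(16.00) + 1(32.07) = 64.070 g/mol
Mass of O per mole = 2 × 16.00 = 32.000 g
% O = 32.000 / 64.070 × 100 = 49.9%

49.9%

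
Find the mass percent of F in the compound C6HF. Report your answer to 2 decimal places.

20.64%

Molar mass = 6(12.01) + 1(1.008) + 1(19.00) = 92.068 g/mol
Mass of F per mole = 1 × 19.00 = 19.000 g
% F = 19.000 / 92.068 × 100 = 20.64%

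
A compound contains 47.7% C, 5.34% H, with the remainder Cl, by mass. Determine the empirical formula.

C3H4Cl

Assume 100 g: 47.7 g C, 5.34 g H, 46.96 g Cl.
C: 47.7 g ÷ 12.01 g/mol = 3.972 mol
H: 5.34 g ÷ 1.008 g/mol = 5.298 mol
Cl: 46.96 g ÷ 35.45 g/mol = 1.325 mol
Ratios (÷ 1.325): C 2.998, H 3.999, Cl 1.000
Ratio ≈ 3:4:1, so the empirical formula is C3H4Cl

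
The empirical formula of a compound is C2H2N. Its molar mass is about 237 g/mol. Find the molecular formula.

Empirical-formula mass = 40.05 g/mol
n = 237 / 40.05 = 5.92 ≈ 6
Molecular formula = (C2H2N)6 = C12H12N6

C12H12N6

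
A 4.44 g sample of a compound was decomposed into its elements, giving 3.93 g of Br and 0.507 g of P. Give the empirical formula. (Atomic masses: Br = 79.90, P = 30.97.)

Moles — Br: 3.93 / 79.90 = 0.04919 mol; P: 0.507 / 30.97 = 0.01637 mol
Ratios (÷ 0.01637): Br 3.005, P 1.000
→ Br3P

Br3P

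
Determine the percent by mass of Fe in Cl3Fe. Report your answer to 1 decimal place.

Molar mass = 3(35.45) + 1(55.85) = 162.200 g/mol
Mass of Fe per mole = 1 × 55.85 = 55.850 g
% Fe = 55.850 / 162.200 × 100 = 34.4%

34.4%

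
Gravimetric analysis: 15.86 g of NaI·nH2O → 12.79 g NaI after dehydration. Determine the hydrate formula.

NaI·2H2O

Mass of water lost = 15.86 − 12.79 = 3.07 g → 3.07 / 18.02 = 0.1704 mol H2O
Molar mass of NaI = 149.89 g/mol → mol NaI = 12.79 / 149.89 = 0.08533
n = 0.1704 / 0.08533 = 2.00 ≈ 2 → NaI·2H2O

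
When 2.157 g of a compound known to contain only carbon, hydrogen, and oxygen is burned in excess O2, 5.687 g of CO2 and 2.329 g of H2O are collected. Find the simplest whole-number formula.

mol C = 5.687 / 44.01 = 0.1292; mass C = 0.1292 × 12.01 = 1.552 g
mol H = 2 × (2.329 / 18.02) = 0.2585; mass H = 0.2585 × 1.008 = 0.2606 g
mass O = 2.157 − (1.812) = 0.3445 g → mol O = 0.02153
Ratios (÷ 0.02153): C 6.002, H 12.005, O 1.000
Ratio ≈ 6:12:1, so the empirical formula is C6H12O

C6H12O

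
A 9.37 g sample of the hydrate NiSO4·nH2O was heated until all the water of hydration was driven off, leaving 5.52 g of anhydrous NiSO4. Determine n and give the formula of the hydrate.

NiSO4·6H2O

Mass of water lost = 9.37 − 5.52 = 3.85 g → 3.85 / 18.02 = 0.2137 mol H2O
Molar mass of NiSO4 = 154.76 g/mol → mol NiSO4 = 5.52 / 154.76 = 0.03567
n = 0.2137 / 0.03567 = 5.99 ≈ 6 → NiSO4·6H2O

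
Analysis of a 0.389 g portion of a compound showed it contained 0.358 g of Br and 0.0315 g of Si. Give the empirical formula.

Br4Si

Moles — Br: 0.358 / 79.90 = 0.004481 mol; Si: 0.0315 / 28.09 = 0.001121 mol
Ratios (÷ 0.001121): Br 3.996, Si 1.000
Ratio ≈ 4:1, so the empirical formula is Br4Si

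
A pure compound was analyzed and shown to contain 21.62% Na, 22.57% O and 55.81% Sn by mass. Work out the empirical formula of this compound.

Assume 100 g: 21.62 g Na, 22.57 g O, 55.81 g Sn.
Moles — Na: 21.62 / 22.99 = 0.9404 mol; O: 22.57 / 16.00 = 1.411 mol; Sn: 55.81 / 118.71 = 0.4701 mol
Divide by the smallest (0.4701 mol Sn): Na 2.000, O 3.000, Sn 1.000
≈ 2:3:1 → Na2O3Sn

Na2O3Sn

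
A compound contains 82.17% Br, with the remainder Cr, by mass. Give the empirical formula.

Assume 100 g: 82.17 g Br, 17.83 g Cr.
Br: 82.17 g ÷ 79.90 g/mol = 1.028 mol
Cr: 17.83 g ÷ 52.00 g/mol = 0.3429 mol
Divide by the smallest (0.3429 mol Cr): Br 2.999, Cr 1.000
≈ 3:1 → Br3Cr

Br3Cr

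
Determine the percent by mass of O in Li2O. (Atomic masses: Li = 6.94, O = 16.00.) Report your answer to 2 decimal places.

Molar mass = 2(6.94) + 1(16.00) = 29.880 g/mol
Mass of O per mole = 1 × 16.00 = 16.000 g
% O = 16.000 / 29.880 × 100 = 53.55%

53.55%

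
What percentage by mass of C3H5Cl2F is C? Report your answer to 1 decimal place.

27.5%

Molar mass = 3(12.01) + 5(1.008) + 2(35.45) + 1(19.00) = 130.970 g/mol
Mass of C per mole = 3 × 12.01 = 36.030 g
% C = 36.030 / 130.970 × 100 = 27.5%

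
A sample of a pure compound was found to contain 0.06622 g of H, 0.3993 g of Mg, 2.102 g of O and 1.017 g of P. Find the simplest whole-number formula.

H4MgO8P2

Moles — H: 0.06622 / 1.008 = 0.06569 mol; Mg: 0.3993 / 24.31 = 0.01643 mol; O: 2.102 / 16.00 = 0.1314 mol; P: 1.017 / 30.97 = 0.03284 mol
Ratios (÷ 0.01643): H 4.000, Mg 1.000, O 7.998, P 1.999
→ H4MgO8P2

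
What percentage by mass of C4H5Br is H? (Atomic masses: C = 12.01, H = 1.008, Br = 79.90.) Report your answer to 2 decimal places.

Molar mass = 4(12.01) + 5(1.008) + 1(79.90) = 132.980 g/mol
Mass of H per mole = 5 × 1.008 = 5.040 g
% H = 5.040 / 132.980 × 100 = 3.79%

3.79%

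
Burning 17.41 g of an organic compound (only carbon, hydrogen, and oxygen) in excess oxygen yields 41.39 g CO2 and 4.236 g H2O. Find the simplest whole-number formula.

mol C = 41.39 / 44.01 = 0.9405; mass C = 0.9405 × 12.01 = 11.30 g
mol H = 2 × (4.236 / 18.02) = 0.4701; mass H = 0.4701 × 1.008 = 0.4739 g
mass O = 17.41 − (11.77) = 5.641 g → mol O = 0.3526
Ratios (÷ 0.3526): C 2.667, H 1.333, O 1.000
Multiply by 3: C 8.00, H 4.00, O 3.00 → C8H4O3

C8H4O3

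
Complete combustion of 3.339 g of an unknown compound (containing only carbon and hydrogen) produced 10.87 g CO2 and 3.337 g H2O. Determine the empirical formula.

mol C = 10.87 / 44.01 = 0.2470; mass C = 0.2470 × 12.01 = 2.966 g
mol H = 2 × (3.337 / 18.02) = 0.3704; mass H = 0.3704 × 1.008 = 0.3733 g
Smallest is C at 0.247 mol; normalising gives C 1.000, H 1.500
Scaling by 2: C 2.00, H 3.00 → C2H3

C2H3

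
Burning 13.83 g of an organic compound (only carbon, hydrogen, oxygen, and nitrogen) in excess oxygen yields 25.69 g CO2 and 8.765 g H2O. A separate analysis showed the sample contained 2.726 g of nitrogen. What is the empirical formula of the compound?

C3H5NO

mol C = 25.69 / 44.01 = 0.5837; mass C = 0.5837 × 12.01 = 7.011 g
mol H = 2 × (8.765 / 18.02) = 0.9728; mass H = 0.9728 × 1.008 = 0.9806 g
mol N = 2.726 / 14.01 = 0.1946
mass O = 13.83 − (10.72) = 3.113 g → mol O = 0.1946
Smallest is O at 0.1946 mol; normalising gives C 3.000, H 5.000, N 1.000, O 1.000
→ C3H5NO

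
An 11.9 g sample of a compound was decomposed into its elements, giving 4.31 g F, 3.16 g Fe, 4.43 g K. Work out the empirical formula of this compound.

F: 4.31 g ÷ 19.00 g/mol = 0.2268 mol
Fe: 3.16 g ÷ 55.85 g/mol = 0.05658 mol
K: 4.43 g ÷ 39.10 g/mol = 0.1133 mol
Divide by the smallest (0.05658 mol Fe): F 4.009, Fe 1.000, K 2.002
Ratio ≈ 4:1:2, so the empirical formula is F4FeK2

F4FeK2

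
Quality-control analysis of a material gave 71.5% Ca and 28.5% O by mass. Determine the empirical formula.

CaO

Assume 100 g: 71.5 g Ca, 28.5 g O.
n(Ca) = 71.5/40.08 = 1.784, n(O) = 28.5/16.00 = 1.781
Ratios (÷ 1.781): Ca 1.002, O 1.000
≈ 1:1 → CaO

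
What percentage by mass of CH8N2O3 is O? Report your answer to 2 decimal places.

49.95%

Molar mass = 1(12.01) + 8(1.008) + 2(14.01) + 3(16.00) = 96.094 g/mol
Mass of O per mole = 3 × 16.00 = 48.000 g
% O = 48.000 / 96.094 × 100 = 49.95%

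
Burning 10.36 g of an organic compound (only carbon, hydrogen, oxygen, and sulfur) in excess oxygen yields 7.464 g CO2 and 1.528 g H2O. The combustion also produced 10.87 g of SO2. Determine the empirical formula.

mol C = 7.464 / 44.01 = 0.1696; mass C = 0.1696 × 12.01 = 2.037 g
mol H = 2 × (1.528 / 18.02) = 0.1696; mass H = 0.1696 × 1.008 = 0.1709 g
mol S = 10.87 / 64.07 = 0.1697; mass S = 5.441 g
mass O = 10.36 − (7.649) = 2.711 g → mol O = 0.1695
Smallest is O at 0.1695 mol; normalising gives C 1.001, H 1.001, O 1.000, S 1.001
Ratio ≈ 1:1:1:1, so the empirical formula is CHOS

CHOS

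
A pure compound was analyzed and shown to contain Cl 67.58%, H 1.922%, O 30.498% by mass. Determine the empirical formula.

Assume 100 g: 67.58 g Cl, 1.922 g H, 30.498 g O.
Cl: 67.58 g ÷ 35.45 g/mol = 1.906 mol
H: 1.922 g ÷ 1.008 g/mol = 1.907 mol
O: 30.498 g ÷ 16.00 g/mol = 1.906 mol
Divide by the smallest (1.906 mol O): Cl 1.000, H 1.000, O 1.000
≈ 1:1:1 → ClHO

ClHO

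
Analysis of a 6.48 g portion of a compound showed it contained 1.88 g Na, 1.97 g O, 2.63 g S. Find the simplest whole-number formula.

Na: 1.88 g ÷ 22.99 g/mol = 0.08177 mol
O: 1.97 g ÷ 16.00 g/mol = 0.1231 mol
S: 2.63 g ÷ 32.07 g/mol = 0.08201 mol
Smallest is Na at 0.08177 mol; normalising gives Na 1.000, O 1.506, S 1.003
×2: Na 2.00, O 3.01, S 2.01 → Na2O3S2

Na2O3S2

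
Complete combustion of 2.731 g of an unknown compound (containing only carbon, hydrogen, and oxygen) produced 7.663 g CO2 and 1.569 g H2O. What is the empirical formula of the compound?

C6H6O

mol C = 7.663 / 44.01 = 0.1741; mass C = 0.1741 × 12.01 = 2.091 g
mol H = 2 × (1.569 / 18.02) = 0.1741; mass H = 0.1741 × 1.008 = 0.1755 g
mass O = 2.731 − (2.267) = 0.4643 g → mol O = 0.02902
Ratios (÷ 0.02902): C 6.000, H 6.001, O 1.000
Ratio ≈ 6:6:1, so the empirical formula is C6H6O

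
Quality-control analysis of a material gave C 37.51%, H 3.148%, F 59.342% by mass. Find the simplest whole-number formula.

CHF

Assume 100 g: 37.51 g C, 3.148 g H, 59.342 g F.
n(C) = 37.51/12.01 = 3.123, n(H) = 3.148/1.008 = 3.123, n(F) = 59.342/19.00 = 3.123
Ratios (÷ 3.123): C 1.000, H 1.000, F 1.000
Ratio ≈ 1:1:1, so the empirical formula is CHF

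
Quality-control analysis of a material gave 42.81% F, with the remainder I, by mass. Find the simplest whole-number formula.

Assume 100 g: 42.81 g F, 57.19 g I.
F: 42.81 g ÷ 19.00 g/mol = 2.253 mol
I: 57.19 g ÷ 126.90 g/mol = 0.4507 mol
Ratios (÷ 0.4507): F 5.000, I 1.000
Ratio ≈ 5:1, so the empirical formula is F5I

F5I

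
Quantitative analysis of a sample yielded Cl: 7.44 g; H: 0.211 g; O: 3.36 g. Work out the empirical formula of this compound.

ClHO

Moles — Cl: 7.44 / 35.45 = 0.2099 mol; H: 0.211 / 1.008 = 0.2093 mol; O: 3.36 / 16.00 = 0.21 mol
Smallest is H at 0.2093 mol; normalising gives Cl 1.003, H 1.000, O 1.003
≈ 1:1:1 → ClHO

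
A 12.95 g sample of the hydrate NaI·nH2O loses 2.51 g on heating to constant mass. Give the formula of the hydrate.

Mass of anhydrous NaI = 12.95 − 2.51 = 10.44 g
mol H2O = 2.51 / 18.02 = 0.1393
Molar mass of NaI = 149.89 g/mol → mol NaI = 10.44 / 149.89 = 0.06965
n = 0.1393 / 0.06965 = 2.00 ≈ 2 → NaI·2H2O

NaI·2H2O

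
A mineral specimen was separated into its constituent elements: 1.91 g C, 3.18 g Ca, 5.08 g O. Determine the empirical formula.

C2CaO4

C: 1.91 g ÷ 12.01 g/mol = 0.159 mol
Ca: 3.18 g ÷ 40.08 g/mol = 0.07934 mol
O: 5.08 g ÷ 16.00 g/mol = 0.3175 mol
Divide by the smallest (0.07934 mol Ca): C 2.004, Ca 1.000, O 4.002
→ C2CaO4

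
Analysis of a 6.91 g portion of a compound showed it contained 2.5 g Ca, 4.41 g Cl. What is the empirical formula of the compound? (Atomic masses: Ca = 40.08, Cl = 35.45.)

CaCl2

Ca: 2.5 g ÷ 40.08 g/mol = 0.06238 mol
Cl: 4.41 g ÷ 35.45 g/mol = 0.1244 mol
Divide by the smallest (0.06238 mol Ca): Ca 1.000, Cl 1.994
Ratio ≈ 1:2, so the empirical formula is CaCl2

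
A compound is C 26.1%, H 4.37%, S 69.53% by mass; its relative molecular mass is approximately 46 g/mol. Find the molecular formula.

CH2S

Assume 100 g: 26.1 g C, 4.37 g H, 69.53 g S.
C: 26.1 g ÷ 12.01 g/mol = 2.173 mol
H: 4.37 g ÷ 1.008 g/mol = 4.335 mol
S: 69.53 g ÷ 32.07 g/mol = 2.168 mol
Ratios (÷ 2.168): C 1.002, H 2.000, S 1.000
≈ 1:2:1 → CH2S
Empirical-formula mass = 46.10 g/mol
n = 46 / 46.10 = 1.00 ≈ 1
Molecular formula = empirical formula = CH2S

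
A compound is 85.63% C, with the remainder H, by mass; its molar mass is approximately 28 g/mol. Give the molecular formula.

Assume 100 g: 85.63 g C, 14.37 g H.
n(C) = 85.63/12.01 = 7.13, n(H) = 14.37/1.008 = 14.26
Divide by the smallest (7.13 mol C): C 1.000, H 1.999
≈ 1:2 → CH2
Empirical-formula mass = 14.03 g/mol
n = 28 / 14.03 = 2.00 ≈ 2
Molecular formula = (CH2)×2 = C2H4

C2H4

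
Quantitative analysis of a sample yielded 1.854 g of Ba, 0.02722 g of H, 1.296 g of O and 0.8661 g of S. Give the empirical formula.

Moles — Ba: 1.854 / 137.33 = 0.0135 mol; H: 0.02722 / 1.008 = 0.027 mol; O: 1.296 / 16.00 = 0.081 mol; S: 0.8661 / 32.07 = 0.02701 mol
Smallest is Ba at 0.0135 mol; normalising gives Ba 1.000, H 2.000, O 6.000, S 2.000
Ratio ≈ 1:2:6:2, so the empirical formula is BaH2O6S2

BaH2O6S2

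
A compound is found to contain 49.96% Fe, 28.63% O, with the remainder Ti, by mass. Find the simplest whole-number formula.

Fe2O4Ti

Assume 100 g: 49.96 g Fe, 28.63 g O, 21.41 g Ti.
n(Fe) = 49.96/55.85 = 0.8945, n(O) = 28.63/16.00 = 1.789, n(Ti) = 21.41/47.87 = 0.4473
Smallest is Ti at 0.4473 mol; normalising gives Fe 2.000, O 4.001, Ti 1.000
≈ 2:4:1 → Fe2O4Ti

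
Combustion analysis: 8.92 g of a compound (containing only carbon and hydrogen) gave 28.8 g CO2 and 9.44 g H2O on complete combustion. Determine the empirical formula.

C5H8

mol C = 28.8 / 44.01 = 0.6544; mass C = 0.6544 × 12.01 = 7.859 g
mol H = 2 × (9.44 / 18.02) = 1.048; mass H = 1.048 × 1.008 = 1.056 g
Smallest is C at 0.6544 mol; normalising gives C 1.000, H 1.601
Scaling by 5: C 5.00, H 8.01 → C5H8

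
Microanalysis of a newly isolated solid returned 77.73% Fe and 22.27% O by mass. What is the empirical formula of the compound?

Assume 100 g: 77.73 g Fe, 22.27 g O.
Moles — Fe: 77.73 / 55.85 = 1.392 mol; O: 22.27 / 16.00 = 1.392 mol
Divide by the smallest (1.392 mol Fe): Fe 1.000, O 1.000
Ratio ≈ 1:1, so the empirical formula is FeO

FeO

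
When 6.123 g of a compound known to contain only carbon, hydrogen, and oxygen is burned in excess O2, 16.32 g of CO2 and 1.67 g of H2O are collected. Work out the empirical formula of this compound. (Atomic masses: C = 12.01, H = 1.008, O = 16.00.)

mol C = 16.32 / 44.01 = 0.3708; mass C = 0.3708 × 12.01 = 4.454 g
mol H = 2 × (1.67 / 18.02) = 0.1853; mass H = 0.1853 × 1.008 = 0.1868 g
mass O = 6.123 − (4.640) = 1.483 g → mol O = 0.09266
Ratios (÷ 0.09266): C 4.002, H 2.000, O 1.000
≈ 4:2:1 → C4H2O

C4H2O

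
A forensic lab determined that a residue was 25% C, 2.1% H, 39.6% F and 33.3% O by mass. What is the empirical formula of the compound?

CHFO

Assume 100 g: 25 g C, 2.1 g H, 39.6 g F, 33.3 g O.
Moles — C: 25 / 12.01 = 2.082 mol; H: 2.1 / 1.008 = 2.083 mol; F: 39.6 / 19.00 = 2.084 mol; O: 33.3 / 16.00 = 2.081 mol
Ratios (÷ 2.081): C 1.000, H 1.001, F 1.001, O 1.000
≈ 1:1:1:1 → CHFO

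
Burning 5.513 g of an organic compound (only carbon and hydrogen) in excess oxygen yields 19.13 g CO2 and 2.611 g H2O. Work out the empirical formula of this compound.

C3H2

mol C = 19.13 / 44.01 = 0.4347; mass C = 0.4347 × 12.01 = 5.220 g
mol H = 2 × (2.611 / 18.02) = 0.2898; mass H = 0.2898 × 1.008 = 0.2921 g
Ratios (÷ 0.2898): C 1.500, H 1.000
×2: C 3.00, H 2.00 → C3H2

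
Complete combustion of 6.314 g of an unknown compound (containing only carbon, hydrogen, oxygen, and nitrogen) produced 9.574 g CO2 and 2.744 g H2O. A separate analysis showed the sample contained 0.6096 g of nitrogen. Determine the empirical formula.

C5H7NO4

mol C = 9.574 / 44.01 = 0.2175; mass C = 0.2175 × 12.01 = 2.613 g
mol H = 2 × (2.744 / 18.02) = 0.3046; mass H = 0.3046 × 1.008 = 0.3070 g
mol N = 0.6096 / 14.01 = 0.04351
mass O = 6.314 − (3.529) = 2.785 g → mol O = 0.1740
Ratios (÷ 0.04351): C 5.000, H 6.999, N 1.000, O 4.000
≈ 5:7:1:4 → C5H7NO4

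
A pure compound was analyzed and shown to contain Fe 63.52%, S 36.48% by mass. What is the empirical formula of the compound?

FeS

Assume 100 g: 63.52 g Fe, 36.48 g S.
n(Fe) = 63.52/55.85 = 1.137, n(S) = 36.48/32.07 = 1.138
Ratios (÷ 1.137): Fe 1.000, S 1.000
→ FeS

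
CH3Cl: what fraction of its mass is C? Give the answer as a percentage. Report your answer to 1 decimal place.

Molar mass = 1(12.01) + 3(1.008) + 1(35.45) = 50.484 g/mol
Mass of C per mole = 1 × 12.01 = 12.010 g
% C = 12.010 / 50.484 × 100 = 23.8%

23.8%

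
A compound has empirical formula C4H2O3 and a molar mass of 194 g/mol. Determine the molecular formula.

C8H4O6

Empirical-formula mass = 98.06 g/mol
n = 194 / 98.06 = 1.98 ≈ 2
Molecular formula = (C4H2O3)2 = C8H4O6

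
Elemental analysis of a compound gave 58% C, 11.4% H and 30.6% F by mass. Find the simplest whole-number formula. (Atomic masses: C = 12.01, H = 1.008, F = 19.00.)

C3H7F

Assume 100 g: 58 g C, 11.4 g H, 30.6 g F.
n(C) = 58/12.01 = 4.829, n(H) = 11.4/1.008 = 11.31, n(F) = 30.6/19.00 = 1.611
Ratios (÷ 1.611): C 2.999, H 7.022, F 1.000
→ C3H7F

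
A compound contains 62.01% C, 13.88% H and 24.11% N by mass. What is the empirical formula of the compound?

C3H8N

Assume 100 g: 62.01 g C, 13.88 g H, 24.11 g N.
C: 62.01 g ÷ 12.01 g/mol = 5.163 mol
H: 13.88 g ÷ 1.008 g/mol = 13.77 mol
N: 24.11 g ÷ 14.01 g/mol = 1.721 mol
Ratios (÷ 1.721): C 3.000, H 8.001, N 1.000
Ratio ≈ 3:8:1, so the empirical formula is C3H8N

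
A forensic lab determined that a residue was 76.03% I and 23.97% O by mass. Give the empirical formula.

I2O5

Assume 100 g: 76.03 g I, 23.97 g O.
Moles — I: 76.03 / 126.90 = 0.5991 mol; O: 23.97 / 16.00 = 1.498 mol
Ratios (÷ 0.5991): I 1.000, O 2.500
Scaling by 2: I 2.00, O 5.00 → I2O5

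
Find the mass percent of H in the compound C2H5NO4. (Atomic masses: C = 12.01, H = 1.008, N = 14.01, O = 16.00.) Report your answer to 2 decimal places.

4.71%

Molar mass = 2(12.01) + 5(1.008) + 1(14.01) + 4(16.00) = 107.070 g/mol
Mass of H per mole = 5 × 1.008 = 5.040 g
% H = 5.040 / 107.070 × 100 = 4.71%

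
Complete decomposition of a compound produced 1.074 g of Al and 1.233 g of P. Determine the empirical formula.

AlP

Moles — Al: 1.074 / 26.98 = 0.03981 mol; P: 1.233 / 30.97 = 0.03981 mol
Ratios (÷ 0.03981): Al 1.000, P 1.000
≈ 1:1 → AlP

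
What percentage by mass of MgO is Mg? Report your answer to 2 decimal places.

Molar mass = 1(24.31) + 1(16.00) = 40.310 g/mol
Mass of Mg per mole = 1 × 24.31 = 24.310 g
% Mg = 24.310 / 40.310 × 100 = 60.31%

60.31%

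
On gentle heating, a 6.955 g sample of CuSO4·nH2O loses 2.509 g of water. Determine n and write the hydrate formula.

Mass of anhydrous CuSO4 = 6.955 − 2.509 = 4.446 g
mol H2O = 2.509 / 18.02 = 0.1392
Molar mass of CuSO4 = 159.62 g/mol → mol CuSO4 = 4.446 / 159.62 = 0.02785
n = 0.1392 / 0.02785 = 5.00 ≈ 5 → CuSO4·5H2O

CuSO4·5H2O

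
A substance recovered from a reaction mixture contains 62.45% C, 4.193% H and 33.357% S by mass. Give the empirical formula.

C5H4S

Assume 100 g: 62.45 g C, 4.193 g H, 33.357 g S.
C: 62.45 g ÷ 12.01 g/mol = 5.2 mol
H: 4.193 g ÷ 1.008 g/mol = 4.16 mol
S: 33.357 g ÷ 32.07 g/mol = 1.04 mol
Ratios (÷ 1.04): C 4.999, H 3.999, S 1.000
≈ 5:4:1 → C5H4S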